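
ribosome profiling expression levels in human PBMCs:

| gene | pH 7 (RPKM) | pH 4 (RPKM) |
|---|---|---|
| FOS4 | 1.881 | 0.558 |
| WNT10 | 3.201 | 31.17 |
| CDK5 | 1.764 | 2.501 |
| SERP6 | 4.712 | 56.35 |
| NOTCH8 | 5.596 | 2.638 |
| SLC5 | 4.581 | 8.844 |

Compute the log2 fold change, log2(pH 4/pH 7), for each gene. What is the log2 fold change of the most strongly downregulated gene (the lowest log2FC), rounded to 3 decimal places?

log2(0.558/1.881) = -1.753  (FOS4)
log2(31.17/3.201) = 3.284  (WNT10)
log2(2.501/1.764) = 0.504  (CDK5)
log2(56.35/4.712) = 3.580  (SERP6)
log2(2.638/5.596) = -1.085  (NOTCH8)
log2(8.844/4.581) = 0.949  (SLC5)
FOS4 is most strongly downregulated.

-1.753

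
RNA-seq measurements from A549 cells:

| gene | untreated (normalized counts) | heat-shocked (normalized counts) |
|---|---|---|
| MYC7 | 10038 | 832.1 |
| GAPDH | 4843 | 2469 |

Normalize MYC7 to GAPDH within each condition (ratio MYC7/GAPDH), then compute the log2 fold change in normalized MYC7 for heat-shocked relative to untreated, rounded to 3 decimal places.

MYC7/GAPDH (untreated) = 10038 / 4843 = 2.0727
MYC7/GAPDH (heat-shocked) = 832.1 / 2469 = 0.33702
Fold change = 0.33702 / 2.0727 = 0.1626
log2(0.1626) = -2.6206

-2.621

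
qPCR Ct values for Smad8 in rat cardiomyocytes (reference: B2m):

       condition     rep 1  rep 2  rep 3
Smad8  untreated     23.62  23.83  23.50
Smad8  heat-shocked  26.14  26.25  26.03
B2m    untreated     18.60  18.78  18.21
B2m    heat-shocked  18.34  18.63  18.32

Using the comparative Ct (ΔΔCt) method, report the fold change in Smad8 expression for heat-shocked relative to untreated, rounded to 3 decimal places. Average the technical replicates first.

0.166

Mean Ct: Smad8 untreated 23.650; Smad8 heat-shocked 26.140; B2m untreated 18.530; B2m heat-shocked 18.430
ΔCt(untreated) = 23.650 − 18.530 = 5.120
ΔCt(heat-shocked) = 26.140 − 18.430 = 7.710
ΔΔCt = 7.710 − 5.120 = 2.590
Fold change = 2^(−2.590) = 0.1661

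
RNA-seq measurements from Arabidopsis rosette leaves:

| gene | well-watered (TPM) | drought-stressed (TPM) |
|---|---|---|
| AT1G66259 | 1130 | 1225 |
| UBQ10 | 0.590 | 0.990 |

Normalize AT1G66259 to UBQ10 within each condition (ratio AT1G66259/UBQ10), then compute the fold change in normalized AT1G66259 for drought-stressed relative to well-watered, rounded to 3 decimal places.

0.646

AT1G66259/UBQ10 (well-watered) = 1130 / 0.590 = 1915.3
AT1G66259/UBQ10 (drought-stressed) = 1225 / 0.990 = 1237.4
Fold change = 1237.4 / 1915.3 = 0.6461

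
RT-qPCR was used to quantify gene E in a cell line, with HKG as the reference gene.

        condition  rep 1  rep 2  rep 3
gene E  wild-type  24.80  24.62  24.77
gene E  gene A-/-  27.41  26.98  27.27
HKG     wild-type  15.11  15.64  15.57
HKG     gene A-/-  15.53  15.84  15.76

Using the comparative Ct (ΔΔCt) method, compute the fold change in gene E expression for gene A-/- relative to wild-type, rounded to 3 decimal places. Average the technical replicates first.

Mean Ct: gene E wild-type 24.730; gene E gene A-/- 27.220; HKG wild-type 15.440; HKG gene A-/- 15.710
ΔCt(wild-type) = 24.730 − 15.440 = 9.290
ΔCt(gene A-/-) = 27.220 − 15.710 = 11.510
ΔΔCt = 11.510 − 9.290 = 2.220
Fold change = 2^(−2.220) = 0.2146

0.215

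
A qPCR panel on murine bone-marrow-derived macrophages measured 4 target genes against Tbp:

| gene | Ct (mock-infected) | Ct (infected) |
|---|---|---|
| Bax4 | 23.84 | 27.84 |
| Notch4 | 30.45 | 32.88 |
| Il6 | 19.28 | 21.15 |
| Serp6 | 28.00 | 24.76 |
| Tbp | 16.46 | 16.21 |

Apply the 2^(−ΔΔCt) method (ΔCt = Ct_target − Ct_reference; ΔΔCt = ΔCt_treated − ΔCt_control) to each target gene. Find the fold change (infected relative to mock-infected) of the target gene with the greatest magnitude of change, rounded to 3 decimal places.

Bax4: ΔΔCt = (27.84−16.21) − (23.84−16.46) = 11.63 − 7.38 = 4.25; fold change = 2^-4.25 = 0.053
Notch4: ΔΔCt = (32.88−16.21) − (30.45−16.46) = 16.67 − 13.99 = 2.68; fold change = 2^-2.68 = 0.156
Il6: ΔΔCt = (21.15−16.21) − (19.28−16.46) = 4.94 − 2.82 = 2.12; fold change = 2^-2.12 = 0.230
Serp6: ΔΔCt = (24.76−16.21) − (28.00−16.46) = 8.55 − 11.54 = -2.99; fold change = 2^2.99 = 7.945
Bax4 has the largest |ΔΔCt| = 4.25.

0.053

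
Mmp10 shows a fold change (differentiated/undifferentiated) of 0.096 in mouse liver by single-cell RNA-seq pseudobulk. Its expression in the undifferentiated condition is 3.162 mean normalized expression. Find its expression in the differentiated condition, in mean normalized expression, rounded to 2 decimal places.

differentiated expression = 3.162 × 0.096 = 0.30

0.30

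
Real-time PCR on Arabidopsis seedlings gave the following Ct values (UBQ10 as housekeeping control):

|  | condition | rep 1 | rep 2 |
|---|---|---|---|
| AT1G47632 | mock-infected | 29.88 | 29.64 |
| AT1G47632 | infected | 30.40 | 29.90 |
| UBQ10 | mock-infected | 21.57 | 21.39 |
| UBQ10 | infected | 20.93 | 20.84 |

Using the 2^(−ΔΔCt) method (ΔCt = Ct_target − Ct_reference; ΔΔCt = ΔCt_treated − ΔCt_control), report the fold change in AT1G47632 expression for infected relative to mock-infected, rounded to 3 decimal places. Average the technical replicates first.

0.505

Mean Ct: AT1G47632 mock-infected 29.760; AT1G47632 infected 30.150; UBQ10 mock-infected 21.480; UBQ10 infected 20.885
ΔCt(mock-infected) = 29.760 − 21.480 = 8.280
ΔCt(infected) = 30.150 − 20.885 = 9.265
ΔΔCt = 9.265 − 8.280 = 0.985
Fold change = 2^(−0.985) = 0.5052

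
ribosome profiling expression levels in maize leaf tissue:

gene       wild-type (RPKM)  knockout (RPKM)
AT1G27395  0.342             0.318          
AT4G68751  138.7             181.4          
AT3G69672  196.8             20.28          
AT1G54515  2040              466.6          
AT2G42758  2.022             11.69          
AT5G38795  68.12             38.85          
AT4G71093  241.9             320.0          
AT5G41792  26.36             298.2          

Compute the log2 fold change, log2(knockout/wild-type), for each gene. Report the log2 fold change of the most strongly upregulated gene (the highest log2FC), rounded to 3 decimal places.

log2(0.318/0.342) = -0.105  (AT1G27395)
log2(181.4/138.7) = 0.387  (AT4G68751)
log2(20.28/196.8) = -3.279  (AT3G69672)
log2(466.6/2040) = -2.128  (AT1G54515)
log2(11.69/2.022) = 2.531  (AT2G42758)
log2(38.85/68.12) = -0.810  (AT5G38795)
log2(320.0/241.9) = 0.404  (AT4G71093)
log2(298.2/26.36) = 3.500  (AT5G41792)
AT5G41792 is most strongly upregulated.

3.500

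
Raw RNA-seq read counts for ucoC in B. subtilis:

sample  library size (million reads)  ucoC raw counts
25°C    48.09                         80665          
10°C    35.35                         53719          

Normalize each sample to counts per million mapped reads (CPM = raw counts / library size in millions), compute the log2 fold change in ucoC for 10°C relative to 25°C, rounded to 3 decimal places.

CPM(25°C) = 80665 / 48.09 = 1677.3758
CPM(10°C) = 53719 / 35.35 = 1519.6322
Fold change = 1519.6322 / 1677.3758 = 0.90596
log2(0.90596) = -0.1425

-0.142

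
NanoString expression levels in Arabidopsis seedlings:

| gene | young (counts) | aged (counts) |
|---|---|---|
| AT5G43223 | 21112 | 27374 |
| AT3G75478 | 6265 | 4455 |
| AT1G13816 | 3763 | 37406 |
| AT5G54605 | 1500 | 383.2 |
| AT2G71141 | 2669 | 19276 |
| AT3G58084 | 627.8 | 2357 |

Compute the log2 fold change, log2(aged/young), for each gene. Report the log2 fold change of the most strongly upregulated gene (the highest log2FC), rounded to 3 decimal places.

3.313

log2(27374/21112) = 0.375  (AT5G43223)
log2(4455/6265) = -0.492  (AT3G75478)
log2(37406/3763) = 3.313  (AT1G13816)
log2(383.2/1500) = -1.969  (AT5G54605)
log2(19276/2669) = 2.852  (AT2G71141)
log2(2357/627.8) = 1.909  (AT3G58084)
AT1G13816 is most strongly upregulated.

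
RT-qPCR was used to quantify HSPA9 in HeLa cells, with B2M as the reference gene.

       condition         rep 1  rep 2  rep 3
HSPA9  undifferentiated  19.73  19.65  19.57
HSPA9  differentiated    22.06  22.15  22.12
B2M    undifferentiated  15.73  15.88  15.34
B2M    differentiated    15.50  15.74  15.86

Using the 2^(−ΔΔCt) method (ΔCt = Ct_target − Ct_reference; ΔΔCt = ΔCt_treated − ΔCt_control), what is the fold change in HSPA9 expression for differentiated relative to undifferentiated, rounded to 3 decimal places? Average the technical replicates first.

Mean Ct: HSPA9 undifferentiated 19.650; HSPA9 differentiated 22.110; B2M undifferentiated 15.650; B2M differentiated 15.700
ΔCt(undifferentiated) = 19.650 − 15.650 = 4.000
ΔCt(differentiated) = 22.110 − 15.700 = 6.410
ΔΔCt = 6.410 − 4.000 = 2.410
Fold change = 2^(−2.410) = 0.1882

0.188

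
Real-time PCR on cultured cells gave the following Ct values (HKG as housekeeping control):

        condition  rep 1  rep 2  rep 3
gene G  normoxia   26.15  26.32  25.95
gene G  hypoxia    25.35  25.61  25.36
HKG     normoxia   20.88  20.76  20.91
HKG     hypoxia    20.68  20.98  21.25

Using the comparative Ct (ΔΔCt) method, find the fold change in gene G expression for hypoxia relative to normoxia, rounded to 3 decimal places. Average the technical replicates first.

Mean Ct: gene G normoxia 26.140; gene G hypoxia 25.440; HKG normoxia 20.850; HKG hypoxia 20.970
ΔCt(normoxia) = 26.140 − 20.850 = 5.290
ΔCt(hypoxia) = 25.440 − 20.970 = 4.470
ΔΔCt = 4.470 − 5.290 = -0.820
Fold change = 2^(−(-0.820)) = 2^0.820 = 1.7654

1.765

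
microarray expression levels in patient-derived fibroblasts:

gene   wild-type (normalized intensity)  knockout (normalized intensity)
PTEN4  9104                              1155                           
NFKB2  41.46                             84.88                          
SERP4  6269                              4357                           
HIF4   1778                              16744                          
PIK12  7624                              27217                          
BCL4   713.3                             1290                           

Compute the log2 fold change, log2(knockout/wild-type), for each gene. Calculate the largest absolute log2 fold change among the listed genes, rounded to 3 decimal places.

3.235

log2(1155/9104) = -2.979  (PTEN4)
log2(84.88/41.46) = 1.034  (NFKB2)
log2(4357/6269) = -0.525  (SERP4)
log2(16744/1778) = 3.235  (HIF4)
log2(27217/7624) = 1.836  (PIK12)
log2(1290/713.3) = 0.855  (BCL4)
The largest magnitude belongs to HIF4.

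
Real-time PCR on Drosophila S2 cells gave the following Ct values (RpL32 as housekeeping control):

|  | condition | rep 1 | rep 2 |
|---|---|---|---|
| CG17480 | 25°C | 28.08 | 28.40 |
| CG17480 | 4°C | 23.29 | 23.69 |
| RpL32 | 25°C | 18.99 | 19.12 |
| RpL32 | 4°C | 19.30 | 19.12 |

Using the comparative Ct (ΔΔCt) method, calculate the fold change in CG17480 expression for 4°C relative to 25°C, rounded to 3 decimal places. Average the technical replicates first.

Mean Ct: CG17480 25°C 28.240; CG17480 4°C 23.490; RpL32 25°C 19.055; RpL32 4°C 19.210
ΔCt(25°C) = 28.240 − 19.055 = 9.185
ΔCt(4°C) = 23.490 − 19.210 = 4.280
ΔΔCt = 4.280 − 9.185 = -4.905
Fold change = 2^(−(-4.905)) = 2^4.905 = 29.9607

29.961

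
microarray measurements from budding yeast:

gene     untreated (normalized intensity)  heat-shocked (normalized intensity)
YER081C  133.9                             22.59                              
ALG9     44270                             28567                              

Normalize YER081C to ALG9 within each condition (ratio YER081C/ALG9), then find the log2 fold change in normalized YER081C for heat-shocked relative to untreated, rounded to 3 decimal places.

-1.935

YER081C/ALG9 (untreated) = 133.9 / 44270 = 0.0030246
YER081C/ALG9 (heat-shocked) = 22.59 / 28567 = 0.00079077
Fold change = 0.00079077 / 0.0030246 = 0.2614
log2(0.2614) = -1.9354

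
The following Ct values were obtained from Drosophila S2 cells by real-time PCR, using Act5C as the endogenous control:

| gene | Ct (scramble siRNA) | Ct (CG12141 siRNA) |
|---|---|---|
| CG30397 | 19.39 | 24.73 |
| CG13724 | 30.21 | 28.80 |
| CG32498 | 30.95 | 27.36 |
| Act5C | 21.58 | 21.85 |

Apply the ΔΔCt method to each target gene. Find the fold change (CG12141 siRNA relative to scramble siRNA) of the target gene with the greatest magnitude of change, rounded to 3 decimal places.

CG30397: ΔΔCt = (24.73−21.85) − (19.39−21.58) = 2.88 − (-2.19) = 5.07; fold change = 2^-5.07 = 0.030
CG13724: ΔΔCt = (28.80−21.85) − (30.21−21.58) = 6.95 − 8.63 = -1.68; fold change = 2^1.68 = 3.204
CG32498: ΔΔCt = (27.36−21.85) − (30.95−21.58) = 5.51 − 9.37 = -3.86; fold change = 2^3.86 = 14.520
CG30397 has the largest |ΔΔCt| = 5.07.

0.030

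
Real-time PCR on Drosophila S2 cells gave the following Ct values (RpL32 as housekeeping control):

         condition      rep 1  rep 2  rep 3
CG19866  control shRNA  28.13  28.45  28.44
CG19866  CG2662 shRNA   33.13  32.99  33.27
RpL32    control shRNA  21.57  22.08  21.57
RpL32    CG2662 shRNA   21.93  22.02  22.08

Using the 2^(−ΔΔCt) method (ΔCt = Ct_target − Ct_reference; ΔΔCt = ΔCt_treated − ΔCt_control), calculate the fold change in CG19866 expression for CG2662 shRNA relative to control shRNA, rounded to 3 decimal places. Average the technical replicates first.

Mean Ct: CG19866 control shRNA 28.340; CG19866 CG2662 shRNA 33.130; RpL32 control shRNA 21.740; RpL32 CG2662 shRNA 22.010
ΔCt(control shRNA) = 28.340 − 21.740 = 6.600
ΔCt(CG2662 shRNA) = 33.130 − 22.010 = 11.120
ΔΔCt = 11.120 − 6.600 = 4.520
Fold change = 2^(−4.520) = 0.0436

0.044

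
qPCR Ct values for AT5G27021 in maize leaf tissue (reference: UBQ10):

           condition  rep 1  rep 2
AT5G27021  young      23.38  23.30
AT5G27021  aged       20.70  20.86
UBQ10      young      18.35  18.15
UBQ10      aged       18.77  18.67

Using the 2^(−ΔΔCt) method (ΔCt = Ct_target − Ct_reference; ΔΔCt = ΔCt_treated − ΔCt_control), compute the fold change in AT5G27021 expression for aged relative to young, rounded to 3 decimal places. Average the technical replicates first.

8.168

Mean Ct: AT5G27021 young 23.340; AT5G27021 aged 20.780; UBQ10 young 18.250; UBQ10 aged 18.720
ΔCt(young) = 23.340 − 18.250 = 5.090
ΔCt(aged) = 20.780 − 18.720 = 2.060
ΔΔCt = 2.060 − 5.090 = -3.030
Fold change = 2^(−(-3.030)) = 2^3.030 = 8.1681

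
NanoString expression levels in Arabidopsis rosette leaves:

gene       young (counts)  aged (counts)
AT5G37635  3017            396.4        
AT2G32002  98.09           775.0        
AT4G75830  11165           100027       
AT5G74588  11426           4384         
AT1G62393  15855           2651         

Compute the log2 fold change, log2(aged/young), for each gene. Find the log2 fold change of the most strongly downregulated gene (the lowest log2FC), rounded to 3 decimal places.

log2(396.4/3017) = -2.928  (AT5G37635)
log2(775.0/98.09) = 2.982  (AT2G32002)
log2(100027/11165) = 3.163  (AT4G75830)
log2(4384/11426) = -1.382  (AT5G74588)
log2(2651/15855) = -2.580  (AT1G62393)
AT5G37635 is most strongly downregulated.

-2.928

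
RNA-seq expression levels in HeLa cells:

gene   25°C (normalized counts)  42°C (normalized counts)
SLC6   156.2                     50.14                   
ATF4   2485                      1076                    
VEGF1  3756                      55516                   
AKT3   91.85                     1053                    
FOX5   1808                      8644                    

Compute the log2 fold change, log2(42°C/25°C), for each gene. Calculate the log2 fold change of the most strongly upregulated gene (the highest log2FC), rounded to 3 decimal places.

log2(50.14/156.2) = -1.639  (SLC6)
log2(1076/2485) = -1.208  (ATF4)
log2(55516/3756) = 3.886  (VEGF1)
log2(1053/91.85) = 3.519  (AKT3)
log2(8644/1808) = 2.257  (FOX5)
VEGF1 is most strongly upregulated.

3.886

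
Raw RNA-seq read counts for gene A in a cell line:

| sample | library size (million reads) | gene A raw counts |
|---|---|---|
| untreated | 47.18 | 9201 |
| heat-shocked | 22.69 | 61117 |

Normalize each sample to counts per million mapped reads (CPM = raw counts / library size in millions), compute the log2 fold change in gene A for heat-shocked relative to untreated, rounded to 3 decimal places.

3.788

CPM(untreated) = 9201 / 47.18 = 195.0191
CPM(heat-shocked) = 61117 / 22.69 = 2693.5654
Fold change = 2693.5654 / 195.0191 = 13.81181
log2(13.81181) = 3.7878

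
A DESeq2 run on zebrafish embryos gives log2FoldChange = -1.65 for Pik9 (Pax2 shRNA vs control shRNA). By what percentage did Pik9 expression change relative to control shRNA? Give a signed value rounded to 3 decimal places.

Fold change = 2^(-1.65) = 0.3186
Percent change = (FC − 1) × 100% = (0.3186 − 1) × 100 = -68.136%

-68.136%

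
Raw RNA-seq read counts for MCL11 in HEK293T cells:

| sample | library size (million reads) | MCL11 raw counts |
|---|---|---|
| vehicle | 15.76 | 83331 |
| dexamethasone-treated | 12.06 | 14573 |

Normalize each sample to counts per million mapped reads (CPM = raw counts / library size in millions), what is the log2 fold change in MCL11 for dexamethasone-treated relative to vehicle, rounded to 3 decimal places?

CPM(vehicle) = 83331 / 15.76 = 5287.5000
CPM(dexamethasone-treated) = 14573 / 12.06 = 1208.3748
Fold change = 1208.3748 / 5287.5000 = 0.22853
log2(0.22853) = -2.1295

-2.130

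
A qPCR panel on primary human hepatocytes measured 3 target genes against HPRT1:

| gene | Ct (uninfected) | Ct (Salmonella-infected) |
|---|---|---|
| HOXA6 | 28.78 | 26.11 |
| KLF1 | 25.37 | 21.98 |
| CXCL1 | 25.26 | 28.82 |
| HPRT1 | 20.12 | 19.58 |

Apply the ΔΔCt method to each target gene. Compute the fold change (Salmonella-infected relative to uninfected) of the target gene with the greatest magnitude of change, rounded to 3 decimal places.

0.058

HOXA6: ΔΔCt = (26.11−19.58) − (28.78−20.12) = 6.53 − 8.66 = -2.13; fold change = 2^2.13 = 4.377
KLF1: ΔΔCt = (21.98−19.58) − (25.37−20.12) = 2.40 − 5.25 = -2.85; fold change = 2^2.85 = 7.210
CXCL1: ΔΔCt = (28.82−19.58) − (25.26−20.12) = 9.24 − 5.14 = 4.10; fold change = 2^-4.10 = 0.058
CXCL1 has the largest |ΔΔCt| = 4.10.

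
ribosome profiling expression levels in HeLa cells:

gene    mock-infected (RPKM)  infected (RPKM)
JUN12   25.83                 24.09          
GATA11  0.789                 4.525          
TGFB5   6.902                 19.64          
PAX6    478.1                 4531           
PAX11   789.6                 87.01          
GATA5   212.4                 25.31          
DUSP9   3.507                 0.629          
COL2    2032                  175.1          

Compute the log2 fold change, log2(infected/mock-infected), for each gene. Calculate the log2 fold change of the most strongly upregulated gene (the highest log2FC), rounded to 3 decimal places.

log2(24.09/25.83) = -0.101  (JUN12)
log2(4.525/0.789) = 2.520  (GATA11)
log2(19.64/6.902) = 1.509  (TGFB5)
log2(4531/478.1) = 3.244  (PAX6)
log2(87.01/789.6) = -3.182  (PAX11)
log2(25.31/212.4) = -3.069  (GATA5)
log2(0.629/3.507) = -2.479  (DUSP9)
log2(175.1/2032) = -3.537  (COL2)
PAX6 is most strongly upregulated.

3.244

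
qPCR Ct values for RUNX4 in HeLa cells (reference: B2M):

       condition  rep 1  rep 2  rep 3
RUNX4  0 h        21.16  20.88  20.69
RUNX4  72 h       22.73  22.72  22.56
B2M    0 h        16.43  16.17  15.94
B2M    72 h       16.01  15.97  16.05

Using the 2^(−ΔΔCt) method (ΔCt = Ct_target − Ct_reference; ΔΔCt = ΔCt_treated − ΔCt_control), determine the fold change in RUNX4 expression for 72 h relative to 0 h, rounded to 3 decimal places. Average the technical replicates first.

0.262

Mean Ct: RUNX4 0 h 20.910; RUNX4 72 h 22.670; B2M 0 h 16.180; B2M 72 h 16.010
ΔCt(0 h) = 20.910 − 16.180 = 4.730
ΔCt(72 h) = 22.670 − 16.010 = 6.660
ΔΔCt = 6.660 − 4.730 = 1.930
Fold change = 2^(−1.930) = 0.2624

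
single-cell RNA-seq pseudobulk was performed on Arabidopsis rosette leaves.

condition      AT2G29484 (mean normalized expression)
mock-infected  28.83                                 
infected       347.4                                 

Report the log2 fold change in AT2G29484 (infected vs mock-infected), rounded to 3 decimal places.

Fold change = 347.4 / 28.83 = 12.0499
log2(12.0499) = 3.5910

3.591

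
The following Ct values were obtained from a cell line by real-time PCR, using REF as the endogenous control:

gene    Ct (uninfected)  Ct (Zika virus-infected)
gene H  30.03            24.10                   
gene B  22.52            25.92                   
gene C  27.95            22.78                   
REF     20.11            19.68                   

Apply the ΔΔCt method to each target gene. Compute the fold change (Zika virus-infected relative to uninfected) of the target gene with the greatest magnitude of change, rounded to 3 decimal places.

gene H: ΔΔCt = (24.10−19.68) − (30.03−20.11) = 4.42 − 9.92 = -5.50; fold change = 2^5.50 = 45.255
gene B: ΔΔCt = (25.92−19.68) − (22.52−20.11) = 6.24 − 2.41 = 3.83; fold change = 2^-3.83 = 0.070
gene C: ΔΔCt = (22.78−19.68) − (27.95−20.11) = 3.10 − 7.84 = -4.74; fold change = 2^4.74 = 26.723
gene H has the largest |ΔΔCt| = 5.50.

45.255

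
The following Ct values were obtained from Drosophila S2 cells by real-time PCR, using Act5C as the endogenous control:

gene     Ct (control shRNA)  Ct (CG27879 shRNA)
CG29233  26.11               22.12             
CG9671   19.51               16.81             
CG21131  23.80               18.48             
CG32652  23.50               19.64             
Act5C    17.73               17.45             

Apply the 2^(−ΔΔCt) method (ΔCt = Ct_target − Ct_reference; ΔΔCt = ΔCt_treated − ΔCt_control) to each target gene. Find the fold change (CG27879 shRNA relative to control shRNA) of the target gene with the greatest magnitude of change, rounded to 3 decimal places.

32.900

CG29233: ΔΔCt = (22.12−17.45) − (26.11−17.73) = 4.67 − 8.38 = -3.71; fold change = 2^3.71 = 13.086
CG9671: ΔΔCt = (16.81−17.45) − (19.51−17.73) = -0.64 − 1.78 = -2.42; fold change = 2^2.42 = 5.352
CG21131: ΔΔCt = (18.48−17.45) − (23.80−17.73) = 1.03 − 6.07 = -5.04; fold change = 2^5.04 = 32.900
CG32652: ΔΔCt = (19.64−17.45) − (23.50−17.73) = 2.19 − 5.77 = -3.58; fold change = 2^3.58 = 11.959
CG21131 has the largest |ΔΔCt| = 5.04.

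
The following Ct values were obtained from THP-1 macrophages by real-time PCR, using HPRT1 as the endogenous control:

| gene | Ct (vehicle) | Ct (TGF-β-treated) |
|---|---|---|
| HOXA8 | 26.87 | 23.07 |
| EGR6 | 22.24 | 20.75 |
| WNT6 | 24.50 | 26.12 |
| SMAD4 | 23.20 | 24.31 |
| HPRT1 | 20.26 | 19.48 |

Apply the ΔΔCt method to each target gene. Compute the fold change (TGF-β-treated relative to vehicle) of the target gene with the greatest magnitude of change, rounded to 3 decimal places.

8.112

HOXA8: ΔΔCt = (23.07−19.48) − (26.87−20.26) = 3.59 − 6.61 = -3.02; fold change = 2^3.02 = 8.112
EGR6: ΔΔCt = (20.75−19.48) − (22.24−20.26) = 1.27 − 1.98 = -0.71; fold change = 2^0.71 = 1.636
WNT6: ΔΔCt = (26.12−19.48) − (24.50−20.26) = 6.64 − 4.24 = 2.40; fold change = 2^-2.40 = 0.189
SMAD4: ΔΔCt = (24.31−19.48) − (23.20−20.26) = 4.83 − 2.94 = 1.89; fold change = 2^-1.89 = 0.270
HOXA8 has the largest |ΔΔCt| = 3.02.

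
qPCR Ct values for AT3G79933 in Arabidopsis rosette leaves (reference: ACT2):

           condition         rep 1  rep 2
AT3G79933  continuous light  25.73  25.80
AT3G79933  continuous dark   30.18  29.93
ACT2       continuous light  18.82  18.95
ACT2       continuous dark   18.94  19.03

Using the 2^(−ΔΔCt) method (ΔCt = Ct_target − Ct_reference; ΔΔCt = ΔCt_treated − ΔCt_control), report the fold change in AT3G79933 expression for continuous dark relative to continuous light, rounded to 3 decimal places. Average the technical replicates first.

0.055

Mean Ct: AT3G79933 continuous light 25.765; AT3G79933 continuous dark 30.055; ACT2 continuous light 18.885; ACT2 continuous dark 18.985
ΔCt(continuous light) = 25.765 − 18.885 = 6.880
ΔCt(continuous dark) = 30.055 − 18.985 = 11.070
ΔΔCt = 11.070 − 6.880 = 4.190
Fold change = 2^(−4.190) = 0.0548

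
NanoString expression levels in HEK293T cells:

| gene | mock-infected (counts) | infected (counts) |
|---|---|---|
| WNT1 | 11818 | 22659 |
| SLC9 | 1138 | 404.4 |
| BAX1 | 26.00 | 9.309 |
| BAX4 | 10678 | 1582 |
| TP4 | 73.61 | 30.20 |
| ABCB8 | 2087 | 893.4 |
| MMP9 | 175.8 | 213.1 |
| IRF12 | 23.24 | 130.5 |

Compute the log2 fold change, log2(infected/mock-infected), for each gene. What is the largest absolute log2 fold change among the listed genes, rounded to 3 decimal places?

log2(22659/11818) = 0.939  (WNT1)
log2(404.4/1138) = -1.493  (SLC9)
log2(9.309/26.00) = -1.482  (BAX1)
log2(1582/10678) = -2.755  (BAX4)
log2(30.20/73.61) = -1.285  (TP4)
log2(893.4/2087) = -1.224  (ABCB8)
log2(213.1/175.8) = 0.278  (MMP9)
log2(130.5/23.24) = 2.489  (IRF12)
The largest magnitude belongs to BAX4.

2.755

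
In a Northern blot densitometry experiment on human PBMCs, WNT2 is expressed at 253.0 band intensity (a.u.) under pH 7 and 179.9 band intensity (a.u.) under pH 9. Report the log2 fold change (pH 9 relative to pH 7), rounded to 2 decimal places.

-0.49

Fold change = 179.9 / 253.0 = 0.7111
log2(0.7111) = -0.492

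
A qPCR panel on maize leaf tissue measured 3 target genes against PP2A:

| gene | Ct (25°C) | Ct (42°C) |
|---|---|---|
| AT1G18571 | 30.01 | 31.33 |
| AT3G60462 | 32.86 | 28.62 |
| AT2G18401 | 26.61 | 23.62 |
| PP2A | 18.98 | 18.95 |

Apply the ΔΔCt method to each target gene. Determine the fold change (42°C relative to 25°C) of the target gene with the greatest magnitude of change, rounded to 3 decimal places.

AT1G18571: ΔΔCt = (31.33−18.95) − (30.01−18.98) = 12.38 − 11.03 = 1.35; fold change = 2^-1.35 = 0.392
AT3G60462: ΔΔCt = (28.62−18.95) − (32.86−18.98) = 9.67 − 13.88 = -4.21; fold change = 2^4.21 = 18.507
AT2G18401: ΔΔCt = (23.62−18.95) − (26.61−18.98) = 4.67 − 7.63 = -2.96; fold change = 2^2.96 = 7.781
AT3G60462 has the largest |ΔΔCt| = 4.21.

18.507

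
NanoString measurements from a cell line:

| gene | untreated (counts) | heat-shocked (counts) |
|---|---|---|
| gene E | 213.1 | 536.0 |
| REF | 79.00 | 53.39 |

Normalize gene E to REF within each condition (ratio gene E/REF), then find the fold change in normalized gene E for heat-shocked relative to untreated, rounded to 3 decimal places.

gene E/REF (untreated) = 213.1 / 79.00 = 2.6975
gene E/REF (heat-shocked) = 536.0 / 53.39 = 10.039
Fold change = 10.039 / 2.6975 = 3.7218

3.722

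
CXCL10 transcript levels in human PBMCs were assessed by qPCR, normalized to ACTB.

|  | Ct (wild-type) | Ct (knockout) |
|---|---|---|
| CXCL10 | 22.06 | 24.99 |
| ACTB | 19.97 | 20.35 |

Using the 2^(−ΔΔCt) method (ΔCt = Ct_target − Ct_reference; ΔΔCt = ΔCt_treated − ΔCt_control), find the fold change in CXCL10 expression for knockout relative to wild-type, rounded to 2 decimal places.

ΔCt(wild-type) = 22.060 − 19.970 = 2.090
ΔCt(knockout) = 24.990 − 20.350 = 4.640
ΔΔCt = 4.640 − 2.090 = 2.550
Fold change = 2^(−2.550) = 0.171

0.17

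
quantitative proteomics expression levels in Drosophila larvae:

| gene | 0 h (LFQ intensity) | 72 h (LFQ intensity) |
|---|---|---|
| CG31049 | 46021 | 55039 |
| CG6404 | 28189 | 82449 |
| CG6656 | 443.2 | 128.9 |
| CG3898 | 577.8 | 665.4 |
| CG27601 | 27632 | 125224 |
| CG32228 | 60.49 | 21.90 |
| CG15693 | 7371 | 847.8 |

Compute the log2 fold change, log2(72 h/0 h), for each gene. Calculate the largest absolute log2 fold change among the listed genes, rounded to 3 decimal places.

3.120

log2(55039/46021) = 0.258  (CG31049)
log2(82449/28189) = 1.548  (CG6404)
log2(128.9/443.2) = -1.782  (CG6656)
log2(665.4/577.8) = 0.204  (CG3898)
log2(125224/27632) = 2.180  (CG27601)
log2(21.90/60.49) = -1.466  (CG32228)
log2(847.8/7371) = -3.120  (CG15693)
The largest magnitude belongs to CG15693.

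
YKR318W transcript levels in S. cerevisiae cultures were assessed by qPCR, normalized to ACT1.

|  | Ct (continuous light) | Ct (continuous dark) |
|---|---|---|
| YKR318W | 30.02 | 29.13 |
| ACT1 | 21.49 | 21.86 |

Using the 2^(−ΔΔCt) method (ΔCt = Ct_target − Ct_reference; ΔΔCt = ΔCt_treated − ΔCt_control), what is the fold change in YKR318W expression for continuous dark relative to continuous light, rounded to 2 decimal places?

ΔCt(continuous light) = 30.020 − 21.490 = 8.530
ΔCt(continuous dark) = 29.130 − 21.860 = 7.270
ΔΔCt = 7.270 − 8.530 = -1.260
Fold change = 2^(−(-1.260)) = 2^1.260 = 2.395

2.39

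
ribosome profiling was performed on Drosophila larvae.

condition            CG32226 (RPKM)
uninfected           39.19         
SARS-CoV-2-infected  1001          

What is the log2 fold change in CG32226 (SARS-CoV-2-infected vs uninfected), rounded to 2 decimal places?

Fold change = 1001 / 39.19 = 25.5422
log2(25.5422) = 4.675

4.67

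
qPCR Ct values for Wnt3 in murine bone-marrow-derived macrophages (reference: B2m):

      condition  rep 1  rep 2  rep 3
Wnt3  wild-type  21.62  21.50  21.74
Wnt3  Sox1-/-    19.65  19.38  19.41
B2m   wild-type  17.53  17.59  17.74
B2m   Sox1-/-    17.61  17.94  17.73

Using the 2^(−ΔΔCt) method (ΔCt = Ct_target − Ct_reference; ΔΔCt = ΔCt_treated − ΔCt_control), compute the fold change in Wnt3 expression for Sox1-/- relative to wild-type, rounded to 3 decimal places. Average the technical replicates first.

4.857

Mean Ct: Wnt3 wild-type 21.620; Wnt3 Sox1-/- 19.480; B2m wild-type 17.620; B2m Sox1-/- 17.760
ΔCt(wild-type) = 21.620 − 17.620 = 4.000
ΔCt(Sox1-/-) = 19.480 − 17.760 = 1.720
ΔΔCt = 1.720 − 4.000 = -2.280
Fold change = 2^(−(-2.280)) = 2^2.280 = 4.8568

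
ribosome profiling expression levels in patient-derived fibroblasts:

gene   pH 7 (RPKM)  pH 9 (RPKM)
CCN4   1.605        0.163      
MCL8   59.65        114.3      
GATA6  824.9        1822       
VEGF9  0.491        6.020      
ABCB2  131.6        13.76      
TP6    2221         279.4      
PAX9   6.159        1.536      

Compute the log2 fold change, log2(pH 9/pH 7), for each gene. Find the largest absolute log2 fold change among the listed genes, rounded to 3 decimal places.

log2(0.163/1.605) = -3.300  (CCN4)
log2(114.3/59.65) = 0.938  (MCL8)
log2(1822/824.9) = 1.143  (GATA6)
log2(6.020/0.491) = 3.616  (VEGF9)
log2(13.76/131.6) = -3.258  (ABCB2)
log2(279.4/2221) = -2.991  (TP6)
log2(1.536/6.159) = -2.004  (PAX9)
The largest magnitude belongs to VEGF9.

3.616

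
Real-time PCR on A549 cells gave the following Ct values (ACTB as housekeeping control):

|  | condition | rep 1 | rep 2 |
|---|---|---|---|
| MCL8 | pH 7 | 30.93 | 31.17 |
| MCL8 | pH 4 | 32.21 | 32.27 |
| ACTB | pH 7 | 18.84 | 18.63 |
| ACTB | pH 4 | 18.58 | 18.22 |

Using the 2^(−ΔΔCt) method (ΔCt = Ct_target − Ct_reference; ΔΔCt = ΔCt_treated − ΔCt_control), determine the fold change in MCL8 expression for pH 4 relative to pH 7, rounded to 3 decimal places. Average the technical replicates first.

0.347

Mean Ct: MCL8 pH 7 31.050; MCL8 pH 4 32.240; ACTB pH 7 18.735; ACTB pH 4 18.400
ΔCt(pH 7) = 31.050 − 18.735 = 12.315
ΔCt(pH 4) = 32.240 − 18.400 = 13.840
ΔΔCt = 13.840 − 12.315 = 1.525
Fold change = 2^(−1.525) = 0.3475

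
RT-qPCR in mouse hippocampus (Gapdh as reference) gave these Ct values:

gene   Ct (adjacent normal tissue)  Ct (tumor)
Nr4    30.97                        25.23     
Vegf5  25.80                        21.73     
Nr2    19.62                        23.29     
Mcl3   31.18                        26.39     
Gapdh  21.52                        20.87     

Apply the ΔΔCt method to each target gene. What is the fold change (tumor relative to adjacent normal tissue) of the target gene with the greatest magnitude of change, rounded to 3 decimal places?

34.060

Nr4: ΔΔCt = (25.23−20.87) − (30.97−21.52) = 4.36 − 9.45 = -5.09; fold change = 2^5.09 = 34.060
Vegf5: ΔΔCt = (21.73−20.87) − (25.80−21.52) = 0.86 − 4.28 = -3.42; fold change = 2^3.42 = 10.703
Nr2: ΔΔCt = (23.29−20.87) − (19.62−21.52) = 2.42 − (-1.90) = 4.32; fold change = 2^-4.32 = 0.050
Mcl3: ΔΔCt = (26.39−20.87) − (31.18−21.52) = 5.52 − 9.66 = -4.14; fold change = 2^4.14 = 17.630
Nr4 has the largest |ΔΔCt| = 5.09.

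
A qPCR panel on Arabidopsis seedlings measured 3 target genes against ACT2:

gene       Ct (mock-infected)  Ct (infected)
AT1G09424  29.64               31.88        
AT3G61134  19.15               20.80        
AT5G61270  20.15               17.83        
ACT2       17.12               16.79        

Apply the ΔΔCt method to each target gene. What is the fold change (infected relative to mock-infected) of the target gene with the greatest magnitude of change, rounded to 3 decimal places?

0.168

AT1G09424: ΔΔCt = (31.88−16.79) − (29.64−17.12) = 15.09 − 12.52 = 2.57; fold change = 2^-2.57 = 0.168
AT3G61134: ΔΔCt = (20.80−16.79) − (19.15−17.12) = 4.01 − 2.03 = 1.98; fold change = 2^-1.98 = 0.253
AT5G61270: ΔΔCt = (17.83−16.79) − (20.15−17.12) = 1.04 − 3.03 = -1.99; fold change = 2^1.99 = 3.972
AT1G09424 has the largest |ΔΔCt| = 2.57.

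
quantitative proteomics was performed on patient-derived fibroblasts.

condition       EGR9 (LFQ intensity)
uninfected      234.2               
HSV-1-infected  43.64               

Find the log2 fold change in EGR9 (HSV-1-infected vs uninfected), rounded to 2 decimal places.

Fold change = 43.64 / 234.2 = 0.1863
log2(0.1863) = -2.424

-2.42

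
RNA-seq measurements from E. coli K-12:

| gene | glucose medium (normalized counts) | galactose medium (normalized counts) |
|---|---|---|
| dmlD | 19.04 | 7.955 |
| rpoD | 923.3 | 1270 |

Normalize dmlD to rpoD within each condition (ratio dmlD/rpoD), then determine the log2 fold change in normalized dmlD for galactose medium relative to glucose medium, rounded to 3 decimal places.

dmlD/rpoD (glucose medium) = 19.04 / 923.3 = 0.020622
dmlD/rpoD (galactose medium) = 7.955 / 1270 = 0.0062638
Fold change = 0.0062638 / 0.020622 = 0.3037
log2(0.3037) = -1.7191

-1.719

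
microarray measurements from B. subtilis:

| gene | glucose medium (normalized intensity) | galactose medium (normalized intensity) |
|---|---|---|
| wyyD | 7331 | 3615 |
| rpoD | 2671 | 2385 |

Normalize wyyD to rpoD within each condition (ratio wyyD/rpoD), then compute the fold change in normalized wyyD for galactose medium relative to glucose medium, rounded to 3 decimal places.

wyyD/rpoD (glucose medium) = 7331 / 2671 = 2.7447
wyyD/rpoD (galactose medium) = 3615 / 2385 = 1.5157
Fold change = 1.5157 / 2.7447 = 0.5522

0.552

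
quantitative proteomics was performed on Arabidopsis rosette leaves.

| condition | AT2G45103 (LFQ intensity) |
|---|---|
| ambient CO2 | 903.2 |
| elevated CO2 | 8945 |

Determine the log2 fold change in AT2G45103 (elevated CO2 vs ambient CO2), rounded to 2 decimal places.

3.31

Fold change = 8945 / 903.2 = 9.9037
log2(9.9037) = 3.308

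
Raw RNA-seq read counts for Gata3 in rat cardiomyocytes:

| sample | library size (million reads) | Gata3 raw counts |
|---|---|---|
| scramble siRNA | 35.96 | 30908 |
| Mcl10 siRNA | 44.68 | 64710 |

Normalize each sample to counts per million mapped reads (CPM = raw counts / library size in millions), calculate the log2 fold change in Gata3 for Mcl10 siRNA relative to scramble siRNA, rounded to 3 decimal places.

CPM(scramble siRNA) = 30908 / 35.96 = 859.5106
CPM(Mcl10 siRNA) = 64710 / 44.68 = 1448.2990
Fold change = 1448.2990 / 859.5106 = 1.68503
log2(1.68503) = 0.7528

0.753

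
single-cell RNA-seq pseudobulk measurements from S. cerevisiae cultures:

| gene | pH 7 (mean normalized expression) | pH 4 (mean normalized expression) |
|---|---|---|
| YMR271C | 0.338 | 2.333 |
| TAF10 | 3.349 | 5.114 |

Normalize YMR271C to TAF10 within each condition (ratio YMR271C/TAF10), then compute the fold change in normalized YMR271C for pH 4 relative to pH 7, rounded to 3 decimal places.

4.520

YMR271C/TAF10 (pH 7) = 0.338 / 3.349 = 0.10093
YMR271C/TAF10 (pH 4) = 2.333 / 5.114 = 0.4562
Fold change = 0.4562 / 0.10093 = 4.5201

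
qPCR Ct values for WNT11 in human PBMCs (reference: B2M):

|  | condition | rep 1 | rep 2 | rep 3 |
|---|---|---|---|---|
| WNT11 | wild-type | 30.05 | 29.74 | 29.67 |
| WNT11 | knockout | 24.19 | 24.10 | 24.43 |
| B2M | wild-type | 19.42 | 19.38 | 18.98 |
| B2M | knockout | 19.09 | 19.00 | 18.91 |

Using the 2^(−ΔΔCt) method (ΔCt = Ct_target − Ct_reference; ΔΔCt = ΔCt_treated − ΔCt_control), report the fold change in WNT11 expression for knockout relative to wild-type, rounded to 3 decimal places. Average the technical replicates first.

39.947

Mean Ct: WNT11 wild-type 29.820; WNT11 knockout 24.240; B2M wild-type 19.260; B2M knockout 19.000
ΔCt(wild-type) = 29.820 − 19.260 = 10.560
ΔCt(knockout) = 24.240 − 19.000 = 5.240
ΔΔCt = 5.240 − 10.560 = -5.320
Fold change = 2^(−(-5.320)) = 2^5.320 = 39.9466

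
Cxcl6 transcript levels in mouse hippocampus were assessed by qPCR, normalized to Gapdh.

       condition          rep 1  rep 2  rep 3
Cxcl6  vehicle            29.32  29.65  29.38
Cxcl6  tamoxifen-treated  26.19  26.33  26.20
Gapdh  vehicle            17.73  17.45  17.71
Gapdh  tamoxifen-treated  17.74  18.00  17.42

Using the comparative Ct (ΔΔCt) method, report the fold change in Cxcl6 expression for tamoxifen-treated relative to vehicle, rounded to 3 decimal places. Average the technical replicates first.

Mean Ct: Cxcl6 vehicle 29.450; Cxcl6 tamoxifen-treated 26.240; Gapdh vehicle 17.630; Gapdh tamoxifen-treated 17.720
ΔCt(vehicle) = 29.450 − 17.630 = 11.820
ΔCt(tamoxifen-treated) = 26.240 − 17.720 = 8.520
ΔΔCt = 8.520 − 11.820 = -3.300
Fold change = 2^(−(-3.300)) = 2^3.300 = 9.8492

9.849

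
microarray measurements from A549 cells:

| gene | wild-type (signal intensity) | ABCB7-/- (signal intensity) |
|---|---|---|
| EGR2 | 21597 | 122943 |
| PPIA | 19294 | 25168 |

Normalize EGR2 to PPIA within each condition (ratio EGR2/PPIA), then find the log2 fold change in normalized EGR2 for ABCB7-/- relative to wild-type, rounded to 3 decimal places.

EGR2/PPIA (wild-type) = 21597 / 19294 = 1.1194
EGR2/PPIA (ABCB7-/-) = 122943 / 25168 = 4.8849
Fold change = 4.8849 / 1.1194 = 4.3640
log2(4.3640) = 2.1256

2.126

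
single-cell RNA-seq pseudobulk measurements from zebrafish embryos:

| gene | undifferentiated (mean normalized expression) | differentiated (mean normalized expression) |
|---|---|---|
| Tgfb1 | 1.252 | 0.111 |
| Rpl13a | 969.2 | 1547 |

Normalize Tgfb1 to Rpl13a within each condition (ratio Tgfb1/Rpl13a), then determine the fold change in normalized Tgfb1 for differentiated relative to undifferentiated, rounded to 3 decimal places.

Tgfb1/Rpl13a (undifferentiated) = 1.252 / 969.2 = 0.0012918
Tgfb1/Rpl13a (differentiated) = 0.111 / 1547 = 7.1752e-05
Fold change = 7.1752e-05 / 0.0012918 = 0.0555

0.056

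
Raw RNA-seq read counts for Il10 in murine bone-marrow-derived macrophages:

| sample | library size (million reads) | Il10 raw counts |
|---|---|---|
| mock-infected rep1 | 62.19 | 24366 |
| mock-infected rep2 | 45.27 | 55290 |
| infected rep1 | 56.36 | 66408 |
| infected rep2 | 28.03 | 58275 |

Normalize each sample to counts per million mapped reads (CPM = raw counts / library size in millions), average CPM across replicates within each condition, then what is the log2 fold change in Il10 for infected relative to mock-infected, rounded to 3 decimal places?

1.014

CPM(mock-infected rep1) = 24366 / 62.19 = 391.7993
CPM(mock-infected rep2) = 55290 / 45.27 = 1221.3386
CPM(infected rep1) = 66408 / 56.36 = 1178.2825
CPM(infected rep2) = 58275 / 28.03 = 2079.0225
mean CPM(mock-infected) = 806.5690; mean CPM(infected) = 1628.6525
Fold change = 1628.6525 / 806.5690 = 2.01924
log2(2.01924) = 1.0138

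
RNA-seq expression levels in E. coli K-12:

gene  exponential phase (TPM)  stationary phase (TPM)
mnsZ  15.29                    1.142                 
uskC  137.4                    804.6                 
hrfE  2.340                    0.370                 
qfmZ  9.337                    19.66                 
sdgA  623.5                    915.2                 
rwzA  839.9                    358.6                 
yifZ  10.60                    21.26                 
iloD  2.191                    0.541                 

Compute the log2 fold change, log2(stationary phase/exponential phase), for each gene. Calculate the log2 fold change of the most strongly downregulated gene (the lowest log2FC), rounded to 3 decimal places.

log2(1.142/15.29) = -3.743  (mnsZ)
log2(804.6/137.4) = 2.550  (uskC)
log2(0.370/2.340) = -2.661  (hrfE)
log2(19.66/9.337) = 1.074  (qfmZ)
log2(915.2/623.5) = 0.554  (sdgA)
log2(358.6/839.9) = -1.228  (rwzA)
log2(21.26/10.60) = 1.004  (yifZ)
log2(0.541/2.191) = -2.018  (iloD)
mnsZ is most strongly downregulated.

-3.743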